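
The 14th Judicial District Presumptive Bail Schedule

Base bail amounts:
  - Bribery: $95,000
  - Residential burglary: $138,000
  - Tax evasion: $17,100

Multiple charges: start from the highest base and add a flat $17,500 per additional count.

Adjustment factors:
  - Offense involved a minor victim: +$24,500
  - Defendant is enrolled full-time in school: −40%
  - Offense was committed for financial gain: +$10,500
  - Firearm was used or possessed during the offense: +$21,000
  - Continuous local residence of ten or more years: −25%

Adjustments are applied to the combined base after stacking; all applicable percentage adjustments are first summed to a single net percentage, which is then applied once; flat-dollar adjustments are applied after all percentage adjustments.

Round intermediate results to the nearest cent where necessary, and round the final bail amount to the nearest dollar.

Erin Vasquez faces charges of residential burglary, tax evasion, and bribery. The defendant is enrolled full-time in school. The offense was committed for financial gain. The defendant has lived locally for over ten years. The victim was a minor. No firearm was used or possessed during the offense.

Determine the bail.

Base amounts from the schedule: residential burglary $138,000; tax evasion $17,100; bribery $95,000.
Stacking rule: highest base plus $17,500 per additional charge. Highest is residential burglary at $138,000; 2 additional charges → +$35,000. Combined base = $173,000.
Net percentage adjustment: −40% −25% = −65%. $173,000 × 0.35 = $60,550.
Offense involved a minor victim (+$24,500 flat): $60,550 + $24,500 = $85,050.
Offense was committed for financial gain (+$10,500 flat): $85,050 + $10,500 = $95,550.

$95,550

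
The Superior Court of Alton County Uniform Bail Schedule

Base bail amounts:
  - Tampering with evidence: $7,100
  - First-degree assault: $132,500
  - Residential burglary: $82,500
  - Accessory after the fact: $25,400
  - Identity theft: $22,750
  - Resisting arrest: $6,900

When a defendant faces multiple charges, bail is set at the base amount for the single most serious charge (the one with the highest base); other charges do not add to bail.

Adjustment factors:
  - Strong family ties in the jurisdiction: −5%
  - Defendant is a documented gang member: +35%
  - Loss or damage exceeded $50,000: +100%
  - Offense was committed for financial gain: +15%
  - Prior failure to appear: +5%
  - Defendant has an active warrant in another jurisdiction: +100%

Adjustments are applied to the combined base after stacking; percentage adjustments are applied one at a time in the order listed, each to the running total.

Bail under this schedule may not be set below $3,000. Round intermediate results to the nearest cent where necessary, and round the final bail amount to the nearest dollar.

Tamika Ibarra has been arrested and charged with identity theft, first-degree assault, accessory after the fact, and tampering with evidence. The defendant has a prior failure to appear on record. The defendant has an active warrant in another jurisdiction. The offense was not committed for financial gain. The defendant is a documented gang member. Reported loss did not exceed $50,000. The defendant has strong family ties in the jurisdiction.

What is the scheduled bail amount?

Base amounts from the schedule: identity theft $22,750; first-degree assault $132,500; accessory after the fact $25,400; tampering with evidence $7,100.
Stacking rule: use the highest base only. Highest is first-degree assault at $132,500. Combined base = $132,500.
Strong family ties in the jurisdiction (−5%): $132,500 × 0.95 = $125,875.
Defendant is a documented gang member (+35%): $125,875 × 1.35 = $169,931.25.
Prior failure to appear (+5%): $169,931.25 × 1.05 = $178,427.81.
Defendant has an active warrant in another jurisdiction (+100%): $178,427.81 × 2 = $356,855.62.
$356,855.62 is at or above the $3,000 minimum.
Rounded to the nearest dollar: $356,856.

$356,856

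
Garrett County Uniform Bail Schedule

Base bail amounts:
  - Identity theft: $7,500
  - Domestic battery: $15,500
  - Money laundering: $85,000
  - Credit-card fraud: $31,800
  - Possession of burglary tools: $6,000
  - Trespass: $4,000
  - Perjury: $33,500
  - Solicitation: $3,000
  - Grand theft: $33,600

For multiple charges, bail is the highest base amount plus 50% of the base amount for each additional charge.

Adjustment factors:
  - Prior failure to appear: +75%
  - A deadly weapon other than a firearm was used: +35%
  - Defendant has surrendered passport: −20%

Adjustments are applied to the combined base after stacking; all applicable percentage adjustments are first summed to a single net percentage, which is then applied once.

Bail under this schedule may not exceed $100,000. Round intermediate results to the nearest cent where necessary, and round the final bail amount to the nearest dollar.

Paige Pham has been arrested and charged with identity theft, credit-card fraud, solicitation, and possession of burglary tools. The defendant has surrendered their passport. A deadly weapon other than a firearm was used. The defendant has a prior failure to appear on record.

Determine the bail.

$76,095

Base amounts from the schedule: identity theft $7,500; credit-card fraud $31,800; solicitation $3,000; possession of burglary tools $6,000.
Stacking rule: highest base plus 50% of each additional charge. Highest is credit-card fraud at $31,800. Additional: $7,500 × 50% = $3,750; $3,000 × 50% = $1,500; $6,000 × 50% = $3,000. Combined base = $31,800 + $8,250 = $40,050.
Net percentage adjustment: +75% +35% −20% = +90%. $40,050 × 1.9 = $76,095.
$76,095 is within the $100,000 maximum.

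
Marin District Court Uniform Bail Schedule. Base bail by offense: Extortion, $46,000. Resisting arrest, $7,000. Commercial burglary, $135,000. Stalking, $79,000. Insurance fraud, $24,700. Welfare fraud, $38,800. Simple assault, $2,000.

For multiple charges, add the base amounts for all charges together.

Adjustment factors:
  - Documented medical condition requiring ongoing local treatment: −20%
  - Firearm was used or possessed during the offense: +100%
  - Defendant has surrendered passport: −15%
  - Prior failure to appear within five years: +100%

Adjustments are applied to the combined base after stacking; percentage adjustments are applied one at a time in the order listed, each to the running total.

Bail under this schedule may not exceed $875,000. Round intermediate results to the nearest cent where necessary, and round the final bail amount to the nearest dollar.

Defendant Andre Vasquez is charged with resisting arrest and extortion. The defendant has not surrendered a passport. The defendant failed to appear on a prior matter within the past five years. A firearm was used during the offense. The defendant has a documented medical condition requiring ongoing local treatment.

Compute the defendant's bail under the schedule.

$169,600

Base amounts from the schedule: resisting arrest $7,000; extortion $46,000.
Stacking rule: sum of all bases. $7,000 + $46,000 = $53,000.
Documented medical condition requiring ongoing local treatment (−20%): $53,000 × 0.8 = $42,400.
Firearm was used or possessed during the offense (+100%): $42,400 × 2 = $84,800.
Prior failure to appear within five years (+100%): $84,800 × 2 = $169,600.
$169,600 is within the $875,000 maximum.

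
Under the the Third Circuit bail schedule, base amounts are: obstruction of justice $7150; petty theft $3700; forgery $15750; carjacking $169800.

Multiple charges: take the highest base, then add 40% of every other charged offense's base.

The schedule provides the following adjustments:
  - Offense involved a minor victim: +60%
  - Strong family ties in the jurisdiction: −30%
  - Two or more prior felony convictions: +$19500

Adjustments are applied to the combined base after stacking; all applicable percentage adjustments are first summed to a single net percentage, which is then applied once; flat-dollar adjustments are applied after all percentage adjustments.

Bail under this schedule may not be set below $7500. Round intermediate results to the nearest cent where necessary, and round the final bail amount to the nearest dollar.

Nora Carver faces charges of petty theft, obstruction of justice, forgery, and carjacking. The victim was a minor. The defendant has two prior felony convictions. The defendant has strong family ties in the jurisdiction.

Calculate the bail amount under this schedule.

$254072

Base amounts from the schedule: petty theft $3700; obstruction of justice $7150; forgery $15750; carjacking $169800.
Stacking rule: highest base plus 40% of each additional charge. Highest is carjacking at $169800. Additional: $3700 × 40% = $1480; $7150 × 40% = $2860; $15750 × 40% = $6300. Combined base = $169800 + $10640 = $180440.
Net percentage adjustment: +60% −30% = +30%. $180440 × 1.3 = $234572.
Two or more prior felony convictions (+$19500 flat): $234572 + $19500 = $254072.
$254072 is at or above the $7500 minimum.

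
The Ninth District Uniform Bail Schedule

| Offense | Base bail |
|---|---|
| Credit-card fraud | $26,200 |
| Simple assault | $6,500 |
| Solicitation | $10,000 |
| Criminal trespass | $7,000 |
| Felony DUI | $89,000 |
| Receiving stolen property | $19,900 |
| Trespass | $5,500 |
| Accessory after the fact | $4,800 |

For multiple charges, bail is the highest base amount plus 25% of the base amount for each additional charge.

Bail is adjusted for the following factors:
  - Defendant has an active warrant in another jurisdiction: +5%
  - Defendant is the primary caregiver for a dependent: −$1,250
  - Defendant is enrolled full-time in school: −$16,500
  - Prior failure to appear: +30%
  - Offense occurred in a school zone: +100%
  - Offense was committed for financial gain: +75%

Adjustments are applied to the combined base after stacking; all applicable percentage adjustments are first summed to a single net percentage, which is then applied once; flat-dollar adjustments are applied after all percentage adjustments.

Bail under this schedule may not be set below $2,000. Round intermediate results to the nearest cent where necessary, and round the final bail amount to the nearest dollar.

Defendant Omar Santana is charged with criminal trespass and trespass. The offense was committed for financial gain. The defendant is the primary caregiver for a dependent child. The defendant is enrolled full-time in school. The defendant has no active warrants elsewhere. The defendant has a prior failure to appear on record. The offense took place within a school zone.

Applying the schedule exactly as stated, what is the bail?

Base amounts from the schedule: criminal trespass $7,000; trespass $5,500.
Stacking rule: highest base plus 25% of each additional charge. Highest is criminal trespass at $7,000. Additional: $5,500 × 25% = $1,375. Combined base = $7,000 + $1,375 = $8,375.
Net percentage adjustment: +30% +100% +75% = +205%. $8,375 × 3.05 = $25,543.75.
Defendant is the primary caregiver for a dependent (−$1,250 flat): $25,543.75 − $1,250 = $24,293.75.
Defendant is enrolled full-time in school (−$16,500 flat): $24,293.75 − $16,500 = $7,793.75.
$7,793.75 is at or above the $2,000 minimum.
Rounded to the nearest dollar: $7,794.

$7,794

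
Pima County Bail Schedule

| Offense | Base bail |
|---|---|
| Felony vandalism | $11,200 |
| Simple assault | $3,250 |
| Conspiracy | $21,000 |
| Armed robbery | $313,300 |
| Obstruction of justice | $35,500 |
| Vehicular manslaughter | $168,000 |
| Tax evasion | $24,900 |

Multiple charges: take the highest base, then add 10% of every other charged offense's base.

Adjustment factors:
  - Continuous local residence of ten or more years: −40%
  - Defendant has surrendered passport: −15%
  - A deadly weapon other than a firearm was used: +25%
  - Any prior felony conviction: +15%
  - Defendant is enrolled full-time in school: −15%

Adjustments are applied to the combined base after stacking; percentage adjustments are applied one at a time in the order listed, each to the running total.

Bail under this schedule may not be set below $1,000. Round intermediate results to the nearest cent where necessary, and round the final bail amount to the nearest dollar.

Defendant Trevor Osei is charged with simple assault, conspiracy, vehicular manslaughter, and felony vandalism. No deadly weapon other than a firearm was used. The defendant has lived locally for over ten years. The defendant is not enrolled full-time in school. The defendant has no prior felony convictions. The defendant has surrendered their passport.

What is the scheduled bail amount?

Base amounts from the schedule: simple assault $3,250; conspiracy $21,000; vehicular manslaughter $168,000; felony vandalism $11,200.
Stacking rule: highest base plus 10% of each additional charge. Highest is vehicular manslaughter at $168,000. Additional: $3,250 × 10% = $325; $21,000 × 10% = $2,100; $11,200 × 10% = $1,120. Combined base = $168,000 + $3,545 = $171,545.
Continuous local residence of ten or more years (−40%): $171,545 × 0.6 = $102,927.
Defendant has surrendered passport (−15%): $102,927 × 0.85 = $87,487.95.
$87,487.95 is at or above the $1,000 minimum.
Rounded to the nearest dollar: $87,488.

$87,488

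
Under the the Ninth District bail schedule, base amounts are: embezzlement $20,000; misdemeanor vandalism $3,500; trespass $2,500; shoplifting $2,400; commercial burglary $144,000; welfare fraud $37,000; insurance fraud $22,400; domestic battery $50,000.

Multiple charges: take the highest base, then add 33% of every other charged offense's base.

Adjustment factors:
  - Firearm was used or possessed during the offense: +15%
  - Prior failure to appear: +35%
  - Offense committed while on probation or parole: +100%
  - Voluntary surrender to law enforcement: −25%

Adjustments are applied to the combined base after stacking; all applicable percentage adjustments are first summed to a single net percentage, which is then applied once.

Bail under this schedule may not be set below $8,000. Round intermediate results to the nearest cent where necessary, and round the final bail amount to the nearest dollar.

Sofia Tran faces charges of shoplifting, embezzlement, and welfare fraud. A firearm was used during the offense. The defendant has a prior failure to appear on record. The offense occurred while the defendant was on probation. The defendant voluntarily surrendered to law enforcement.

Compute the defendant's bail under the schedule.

$99,882

Base amounts from the schedule: shoplifting $2,400; embezzlement $20,000; welfare fraud $37,000.
Stacking rule: highest base plus 33% of each additional charge. Highest is welfare fraud at $37,000. Additional: $2,400 × 33% = $792; $20,000 × 33% = $6,600. Combined base = $37,000 + $7,392 = $44,392.
Net percentage adjustment: +15% +35% +100% −25% = +125%. $44,392 × 2.25 = $99,882.
$99,882 is at or above the $8,000 minimum.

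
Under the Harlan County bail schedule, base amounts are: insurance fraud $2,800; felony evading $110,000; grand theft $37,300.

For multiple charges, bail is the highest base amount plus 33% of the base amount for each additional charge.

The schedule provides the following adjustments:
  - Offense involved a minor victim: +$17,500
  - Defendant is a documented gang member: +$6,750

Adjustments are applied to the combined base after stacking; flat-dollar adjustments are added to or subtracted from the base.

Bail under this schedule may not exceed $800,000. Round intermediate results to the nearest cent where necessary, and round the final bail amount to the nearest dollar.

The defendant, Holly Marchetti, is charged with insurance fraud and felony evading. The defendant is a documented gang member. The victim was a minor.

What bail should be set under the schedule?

Base amounts from the schedule: insurance fraud $2,800; felony evading $110,000.
Stacking rule: highest base plus 33% of each additional charge. Highest is felony evading at $110,000. Additional: $2,800 × 33% = $924. Combined base = $110,000 + $924 = $110,924.
Offense involved a minor victim (+$17,500 flat): $110,924 + $17,500 = $128,424.
Defendant is a documented gang member (+$6,750 flat): $128,424 + $6,750 = $135,174.
$135,174 is within the $800,000 maximum.

$135,174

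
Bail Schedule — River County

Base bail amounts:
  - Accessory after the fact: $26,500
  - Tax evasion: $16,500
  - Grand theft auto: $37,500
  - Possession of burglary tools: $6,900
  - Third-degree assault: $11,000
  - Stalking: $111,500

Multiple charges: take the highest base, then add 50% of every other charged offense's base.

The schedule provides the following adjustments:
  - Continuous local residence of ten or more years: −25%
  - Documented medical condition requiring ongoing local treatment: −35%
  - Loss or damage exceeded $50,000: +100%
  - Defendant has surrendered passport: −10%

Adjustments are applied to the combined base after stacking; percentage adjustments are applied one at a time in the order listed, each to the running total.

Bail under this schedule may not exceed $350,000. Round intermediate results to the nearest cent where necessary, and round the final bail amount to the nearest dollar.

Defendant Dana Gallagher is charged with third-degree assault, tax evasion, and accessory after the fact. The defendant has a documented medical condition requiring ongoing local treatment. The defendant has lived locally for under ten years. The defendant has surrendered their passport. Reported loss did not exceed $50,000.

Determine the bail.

$23,546

Base amounts from the schedule: third-degree assault $11,000; tax evasion $16,500; accessory after the fact $26,500.
Stacking rule: highest base plus 50% of each additional charge. Highest is accessory after the fact at $26,500. Additional: $11,000 × 50% = $5,500; $16,500 × 50% = $8,250. Combined base = $26,500 + $13,750 = $40,250.
Documented medical condition requiring ongoing local treatment (−35%): $40,250 × 0.65 = $26,162.50.
Defendant has surrendered passport (−10%): $26,162.50 × 0.9 = $23,546.25.
$23,546.25 is within the $350,000 maximum.
Rounded to the nearest dollar: $23,546.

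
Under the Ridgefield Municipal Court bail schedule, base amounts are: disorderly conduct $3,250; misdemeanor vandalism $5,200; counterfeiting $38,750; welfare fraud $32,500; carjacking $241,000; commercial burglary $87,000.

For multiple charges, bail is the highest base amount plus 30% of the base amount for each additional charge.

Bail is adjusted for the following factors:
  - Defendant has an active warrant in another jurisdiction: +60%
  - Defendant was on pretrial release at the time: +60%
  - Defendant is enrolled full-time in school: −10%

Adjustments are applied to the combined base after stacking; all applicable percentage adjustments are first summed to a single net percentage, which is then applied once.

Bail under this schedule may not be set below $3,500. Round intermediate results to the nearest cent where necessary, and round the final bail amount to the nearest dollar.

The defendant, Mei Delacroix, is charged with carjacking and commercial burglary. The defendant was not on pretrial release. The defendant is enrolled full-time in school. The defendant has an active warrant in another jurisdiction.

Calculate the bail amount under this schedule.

Base amounts from the schedule: carjacking $241,000; commercial burglary $87,000.
Stacking rule: highest base plus 30% of each additional charge. Highest is carjacking at $241,000. Additional: $87,000 × 30% = $26,100. Combined base = $241,000 + $26,100 = $267,100.
Net percentage adjustment: +60% −10% = +50%. $267,100 × 1.5 = $400,650.
$400,650 is at or above the $3,500 minimum.

$400,650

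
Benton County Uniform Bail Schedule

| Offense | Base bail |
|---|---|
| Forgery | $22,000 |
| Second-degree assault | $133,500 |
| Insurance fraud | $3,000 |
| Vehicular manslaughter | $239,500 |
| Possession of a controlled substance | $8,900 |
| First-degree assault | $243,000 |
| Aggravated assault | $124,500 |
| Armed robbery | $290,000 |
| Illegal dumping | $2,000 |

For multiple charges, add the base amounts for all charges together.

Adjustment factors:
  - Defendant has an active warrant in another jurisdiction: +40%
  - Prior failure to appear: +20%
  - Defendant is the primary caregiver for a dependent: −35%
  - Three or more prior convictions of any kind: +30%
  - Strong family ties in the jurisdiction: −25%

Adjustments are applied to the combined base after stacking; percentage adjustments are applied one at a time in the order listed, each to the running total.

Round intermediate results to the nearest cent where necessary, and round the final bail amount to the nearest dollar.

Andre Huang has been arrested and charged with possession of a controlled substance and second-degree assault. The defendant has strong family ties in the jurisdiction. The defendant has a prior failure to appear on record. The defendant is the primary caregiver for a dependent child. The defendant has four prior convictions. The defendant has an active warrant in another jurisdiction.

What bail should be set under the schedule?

$151,613

Base amounts from the schedule: possession of a controlled substance $8,900; second-degree assault $133,500.
Stacking rule: sum of all bases. $8,900 + $133,500 = $142,400.
Defendant has an active warrant in another jurisdiction (+40%): $142,400 × 1.4 = $199,360.
Prior failure to appear (+20%): $199,360 × 1.2 = $239,232.
Defendant is the primary caregiver for a dependent (−35%): $239,232 × 0.65 = $155,500.80.
Three or more prior convictions of any kind (+30%): $155,500.80 × 1.3 = $202,151.04.
Strong family ties in the jurisdiction (−25%): $202,151.04 × 0.75 = $151,613.28.
Rounded to the nearest dollar: $151,613.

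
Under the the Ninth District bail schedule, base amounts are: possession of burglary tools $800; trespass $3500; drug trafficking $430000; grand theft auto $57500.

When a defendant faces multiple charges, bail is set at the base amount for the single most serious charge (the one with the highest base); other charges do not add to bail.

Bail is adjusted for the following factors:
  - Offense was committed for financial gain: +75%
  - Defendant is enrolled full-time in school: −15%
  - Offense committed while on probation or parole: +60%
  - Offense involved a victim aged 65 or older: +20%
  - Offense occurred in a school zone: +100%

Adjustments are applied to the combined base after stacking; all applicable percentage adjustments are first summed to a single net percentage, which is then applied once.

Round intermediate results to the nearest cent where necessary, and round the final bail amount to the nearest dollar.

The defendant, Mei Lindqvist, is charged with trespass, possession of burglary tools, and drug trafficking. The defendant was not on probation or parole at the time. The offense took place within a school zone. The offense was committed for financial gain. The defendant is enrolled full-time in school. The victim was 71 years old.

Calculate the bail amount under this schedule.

$1204000

Base amounts from the schedule: trespass $3500; possession of burglary tools $800; drug trafficking $430000.
Stacking rule: use the highest base only. Highest is drug trafficking at $430000. Combined base = $430000.
Net percentage adjustment: +75% −15% +20% +100% = +180%. $430000 × 2.8 = $1204000.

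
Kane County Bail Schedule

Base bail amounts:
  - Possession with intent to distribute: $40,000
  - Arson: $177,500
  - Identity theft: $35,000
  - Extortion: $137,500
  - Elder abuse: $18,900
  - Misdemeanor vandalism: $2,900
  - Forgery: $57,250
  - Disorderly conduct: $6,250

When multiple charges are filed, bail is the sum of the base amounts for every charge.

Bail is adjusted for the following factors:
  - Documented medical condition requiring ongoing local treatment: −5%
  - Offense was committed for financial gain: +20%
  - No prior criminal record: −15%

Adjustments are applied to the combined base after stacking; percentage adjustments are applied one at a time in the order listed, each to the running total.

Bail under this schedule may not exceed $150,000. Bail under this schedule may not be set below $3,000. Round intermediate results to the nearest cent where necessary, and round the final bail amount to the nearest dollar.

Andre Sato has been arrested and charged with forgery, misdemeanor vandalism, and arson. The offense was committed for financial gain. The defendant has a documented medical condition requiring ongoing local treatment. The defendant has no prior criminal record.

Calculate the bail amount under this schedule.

$150,000

Base amounts from the schedule: forgery $57,250; misdemeanor vandalism $2,900; arson $177,500.
Stacking rule: sum of all bases. $57,250 + $2,900 + $177,500 = $237,650.
Documented medical condition requiring ongoing local treatment (−5%): $237,650 × 0.95 = $225,767.50.
Offense was committed for financial gain (+20%): $225,767.50 × 1.2 = $270,921.
No prior criminal record (−15%): $270,921 × 0.85 = $230,282.85.
Result $230,282.85 exceeds the maximum of $150,000; bail is capped at $150,000.
$150,000 is at or above the $3,000 minimum.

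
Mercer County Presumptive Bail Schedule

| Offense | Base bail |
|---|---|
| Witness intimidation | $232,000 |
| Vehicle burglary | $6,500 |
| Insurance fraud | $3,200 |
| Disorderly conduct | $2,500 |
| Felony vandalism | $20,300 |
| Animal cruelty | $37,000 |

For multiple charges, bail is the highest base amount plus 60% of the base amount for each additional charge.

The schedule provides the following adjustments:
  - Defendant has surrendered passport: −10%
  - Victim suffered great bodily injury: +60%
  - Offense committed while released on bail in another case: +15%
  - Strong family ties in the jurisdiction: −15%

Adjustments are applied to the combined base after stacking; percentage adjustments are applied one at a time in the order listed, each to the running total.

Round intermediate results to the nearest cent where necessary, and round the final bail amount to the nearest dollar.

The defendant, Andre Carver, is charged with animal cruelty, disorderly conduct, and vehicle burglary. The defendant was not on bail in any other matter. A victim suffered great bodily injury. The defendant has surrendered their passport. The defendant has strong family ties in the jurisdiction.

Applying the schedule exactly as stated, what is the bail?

$51,898

Base amounts from the schedule: animal cruelty $37,000; disorderly conduct $2,500; vehicle burglary $6,500.
Stacking rule: highest base plus 60% of each additional charge. Highest is animal cruelty at $37,000. Additional: $2,500 × 60% = $1,500; $6,500 × 60% = $3,900. Combined base = $37,000 + $5,400 = $42,400.
Defendant has surrendered passport (−10%): $42,400 × 0.9 = $38,160.
Victim suffered great bodily injury (+60%): $38,160 × 1.6 = $61,056.
Strong family ties in the jurisdiction (−15%): $61,056 × 0.85 = $51,897.60.
Rounded to the nearest dollar: $51,898.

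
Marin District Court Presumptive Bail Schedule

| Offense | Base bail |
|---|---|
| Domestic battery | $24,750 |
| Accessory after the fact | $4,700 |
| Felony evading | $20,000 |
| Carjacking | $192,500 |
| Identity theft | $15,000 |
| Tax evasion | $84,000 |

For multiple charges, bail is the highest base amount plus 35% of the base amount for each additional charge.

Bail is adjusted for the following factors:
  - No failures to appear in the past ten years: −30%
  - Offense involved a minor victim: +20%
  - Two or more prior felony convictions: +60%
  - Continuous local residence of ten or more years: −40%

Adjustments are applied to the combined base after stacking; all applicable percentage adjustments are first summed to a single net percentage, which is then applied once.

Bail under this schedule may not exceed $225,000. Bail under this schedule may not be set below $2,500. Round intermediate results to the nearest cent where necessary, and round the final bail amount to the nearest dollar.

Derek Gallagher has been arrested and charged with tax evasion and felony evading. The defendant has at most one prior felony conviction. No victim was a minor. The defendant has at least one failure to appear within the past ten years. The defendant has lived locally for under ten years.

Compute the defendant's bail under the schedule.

Base amounts from the schedule: tax evasion $84,000; felony evading $20,000.
Stacking rule: highest base plus 35% of each additional charge. Highest is tax evasion at $84,000. Additional: $20,000 × 35% = $7,000. Combined base = $84,000 + $7,000 = $91,000.
No adjustment factors apply to this defendant.
$91,000 is within the $225,000 maximum.
$91,000 is at or above the $2,500 minimum.

$91,000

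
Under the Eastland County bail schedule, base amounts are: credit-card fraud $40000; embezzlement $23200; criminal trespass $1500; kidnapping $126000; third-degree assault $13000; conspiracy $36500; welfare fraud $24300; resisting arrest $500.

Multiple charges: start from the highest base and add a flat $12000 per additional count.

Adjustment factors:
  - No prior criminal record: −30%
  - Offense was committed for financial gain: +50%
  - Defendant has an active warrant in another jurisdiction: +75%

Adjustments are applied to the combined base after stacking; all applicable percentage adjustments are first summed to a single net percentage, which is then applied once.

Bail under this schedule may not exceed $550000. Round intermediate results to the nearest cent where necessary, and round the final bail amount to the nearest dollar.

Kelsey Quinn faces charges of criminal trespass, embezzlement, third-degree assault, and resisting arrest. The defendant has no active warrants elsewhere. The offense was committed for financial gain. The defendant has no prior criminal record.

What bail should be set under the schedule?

$71040

Base amounts from the schedule: criminal trespass $1500; embezzlement $23200; third-degree assault $13000; resisting arrest $500.
Stacking rule: highest base plus $12000 per additional charge. Highest is embezzlement at $23200; 3 additional charges → +$36000. Combined base = $59200.
Net percentage adjustment: −30% +50% = +20%. $59200 × 1.2 = $71040.
$71040 is within the $550000 maximum.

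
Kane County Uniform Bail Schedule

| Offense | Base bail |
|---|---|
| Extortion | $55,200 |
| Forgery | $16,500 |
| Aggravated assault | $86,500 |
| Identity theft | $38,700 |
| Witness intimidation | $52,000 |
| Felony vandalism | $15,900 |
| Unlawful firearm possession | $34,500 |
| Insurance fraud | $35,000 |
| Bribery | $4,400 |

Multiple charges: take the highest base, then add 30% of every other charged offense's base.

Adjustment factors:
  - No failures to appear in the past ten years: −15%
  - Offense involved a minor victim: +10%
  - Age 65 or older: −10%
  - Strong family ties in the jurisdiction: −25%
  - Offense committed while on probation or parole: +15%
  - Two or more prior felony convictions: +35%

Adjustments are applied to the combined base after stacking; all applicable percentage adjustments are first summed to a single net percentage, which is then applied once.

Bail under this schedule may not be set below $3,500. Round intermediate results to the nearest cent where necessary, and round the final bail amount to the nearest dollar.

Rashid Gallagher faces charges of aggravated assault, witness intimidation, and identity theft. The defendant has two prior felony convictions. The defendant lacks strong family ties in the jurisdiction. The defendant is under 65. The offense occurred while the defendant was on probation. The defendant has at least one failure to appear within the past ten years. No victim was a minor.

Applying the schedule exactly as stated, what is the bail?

Base amounts from the schedule: aggravated assault $86,500; witness intimidation $52,000; identity theft $38,700.
Stacking rule: highest base plus 30% of each additional charge. Highest is aggravated assault at $86,500. Additional: $52,000 × 30% = $15,600; $38,700 × 30% = $11,610. Combined base = $86,500 + $27,210 = $113,710.
Net percentage adjustment: +15% +35% = +50%. $113,710 × 1.5 = $170,565.
$170,565 is at or above the $3,500 minimum.

$170,565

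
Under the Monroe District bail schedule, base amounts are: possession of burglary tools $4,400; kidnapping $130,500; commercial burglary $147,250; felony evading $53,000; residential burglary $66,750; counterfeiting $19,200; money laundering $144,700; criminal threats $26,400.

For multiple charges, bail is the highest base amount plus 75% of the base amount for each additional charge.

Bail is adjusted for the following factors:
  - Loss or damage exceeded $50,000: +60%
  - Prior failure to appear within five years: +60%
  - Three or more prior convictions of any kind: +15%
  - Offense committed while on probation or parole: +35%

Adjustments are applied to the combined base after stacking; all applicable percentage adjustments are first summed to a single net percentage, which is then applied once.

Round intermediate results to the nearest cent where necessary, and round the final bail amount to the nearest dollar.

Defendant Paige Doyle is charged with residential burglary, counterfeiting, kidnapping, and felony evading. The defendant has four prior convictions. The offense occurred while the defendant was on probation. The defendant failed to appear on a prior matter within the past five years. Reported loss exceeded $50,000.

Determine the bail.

Base amounts from the schedule: residential burglary $66,750; counterfeiting $19,200; kidnapping $130,500; felony evading $53,000.
Stacking rule: highest base plus 75% of each additional charge. Highest is kidnapping at $130,500. Additional: $66,750 × 75% = $50,062.50; $19,200 × 75% = $14,400; $53,000 × 75% = $39,750. Combined base = $130,500 + $104,212.50 = $234,712.50.
Net percentage adjustment: +60% +60% +15% +35% = +170%. $234,712.50 × 2.7 = $633,723.75.
Rounded to the nearest dollar: $633,724.

$633,724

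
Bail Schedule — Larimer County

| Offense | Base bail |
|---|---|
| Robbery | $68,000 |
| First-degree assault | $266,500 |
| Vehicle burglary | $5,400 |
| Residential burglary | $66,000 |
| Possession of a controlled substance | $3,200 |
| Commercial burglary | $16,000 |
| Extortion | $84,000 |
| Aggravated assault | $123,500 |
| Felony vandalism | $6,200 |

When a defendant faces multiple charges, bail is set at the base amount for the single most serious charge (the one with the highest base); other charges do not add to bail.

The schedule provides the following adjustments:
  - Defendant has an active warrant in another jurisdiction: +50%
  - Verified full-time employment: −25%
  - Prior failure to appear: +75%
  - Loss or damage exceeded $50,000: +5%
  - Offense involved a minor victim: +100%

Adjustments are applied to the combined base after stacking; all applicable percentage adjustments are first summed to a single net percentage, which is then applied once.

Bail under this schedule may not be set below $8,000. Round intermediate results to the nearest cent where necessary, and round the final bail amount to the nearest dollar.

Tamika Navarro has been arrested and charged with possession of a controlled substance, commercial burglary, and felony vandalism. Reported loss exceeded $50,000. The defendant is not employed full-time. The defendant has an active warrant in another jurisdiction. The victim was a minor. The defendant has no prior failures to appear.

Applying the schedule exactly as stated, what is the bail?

$40,800

Base amounts from the schedule: possession of a controlled substance $3,200; commercial burglary $16,000; felony vandalism $6,200.
Stacking rule: use the highest base only. Highest is commercial burglary at $16,000. Combined base = $16,000.
Net percentage adjustment: +50% +5% +100% = +155%. $16,000 × 2.55 = $40,800.
$40,800 is at or above the $8,000 minimum.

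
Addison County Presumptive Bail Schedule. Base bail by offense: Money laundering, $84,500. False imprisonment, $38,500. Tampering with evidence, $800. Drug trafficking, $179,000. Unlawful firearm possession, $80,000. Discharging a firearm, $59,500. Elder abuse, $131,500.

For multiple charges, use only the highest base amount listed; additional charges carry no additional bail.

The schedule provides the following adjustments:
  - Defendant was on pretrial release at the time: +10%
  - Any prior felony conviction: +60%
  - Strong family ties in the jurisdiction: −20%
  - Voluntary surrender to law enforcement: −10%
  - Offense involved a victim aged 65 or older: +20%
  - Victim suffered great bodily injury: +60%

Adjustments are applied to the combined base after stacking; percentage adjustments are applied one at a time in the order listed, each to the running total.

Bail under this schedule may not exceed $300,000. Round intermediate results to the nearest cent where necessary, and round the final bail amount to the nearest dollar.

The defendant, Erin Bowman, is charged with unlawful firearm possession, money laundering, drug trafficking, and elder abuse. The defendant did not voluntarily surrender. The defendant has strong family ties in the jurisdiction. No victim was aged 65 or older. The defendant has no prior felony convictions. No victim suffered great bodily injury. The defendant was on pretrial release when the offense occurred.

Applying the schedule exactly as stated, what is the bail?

Base amounts from the schedule: unlawful firearm possession $80,000; money laundering $84,500; drug trafficking $179,000; elder abuse $131,500.
Stacking rule: use the highest base only. Highest is drug trafficking at $179,000. Combined base = $179,000.
Defendant was on pretrial release at the time (+10%): $179,000 × 1.1 = $196,900.
Strong family ties in the jurisdiction (−20%): $196,900 × 0.8 = $157,520.
$157,520 is within the $300,000 maximum.

$157,520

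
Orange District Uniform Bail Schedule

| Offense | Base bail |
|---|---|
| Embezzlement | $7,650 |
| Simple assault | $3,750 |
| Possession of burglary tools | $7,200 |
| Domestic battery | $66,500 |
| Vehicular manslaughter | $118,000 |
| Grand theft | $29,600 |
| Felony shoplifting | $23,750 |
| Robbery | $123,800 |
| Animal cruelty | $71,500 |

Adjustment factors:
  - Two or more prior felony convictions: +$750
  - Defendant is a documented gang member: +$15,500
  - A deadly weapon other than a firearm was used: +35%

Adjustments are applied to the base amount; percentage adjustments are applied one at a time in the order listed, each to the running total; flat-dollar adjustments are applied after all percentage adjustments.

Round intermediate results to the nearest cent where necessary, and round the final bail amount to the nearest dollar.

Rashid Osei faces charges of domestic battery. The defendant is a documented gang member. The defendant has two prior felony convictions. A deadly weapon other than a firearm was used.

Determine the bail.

$106,025

Base amounts from the schedule: domestic battery $66,500.
Single charge. Combined base = $66,500.
A deadly weapon other than a firearm was used (+35%): $66,500 × 1.35 = $89,775.
Two or more prior felony convictions (+$750 flat): $89,775 + $750 = $90,525.
Defendant is a documented gang member (+$15,500 flat): $90,525 + $15,500 = $106,025.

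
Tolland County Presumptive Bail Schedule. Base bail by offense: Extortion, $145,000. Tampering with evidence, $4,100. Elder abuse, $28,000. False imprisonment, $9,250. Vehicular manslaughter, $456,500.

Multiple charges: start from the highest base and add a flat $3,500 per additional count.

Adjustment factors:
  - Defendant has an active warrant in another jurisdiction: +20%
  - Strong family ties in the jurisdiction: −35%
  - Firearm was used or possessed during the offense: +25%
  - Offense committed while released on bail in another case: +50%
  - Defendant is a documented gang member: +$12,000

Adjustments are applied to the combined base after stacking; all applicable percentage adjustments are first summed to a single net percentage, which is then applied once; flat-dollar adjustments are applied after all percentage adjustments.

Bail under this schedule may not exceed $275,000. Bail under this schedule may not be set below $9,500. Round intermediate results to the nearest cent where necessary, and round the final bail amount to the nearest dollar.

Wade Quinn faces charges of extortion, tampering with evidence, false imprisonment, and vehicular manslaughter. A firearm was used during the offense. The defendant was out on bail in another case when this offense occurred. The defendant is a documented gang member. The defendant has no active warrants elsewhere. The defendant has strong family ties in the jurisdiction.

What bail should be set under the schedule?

Base amounts from the schedule: extortion $145,000; tampering with evidence $4,100; false imprisonment $9,250; vehicular manslaughter $456,500.
Stacking rule: highest base plus $3,500 per additional charge. Highest is vehicular manslaughter at $456,500; 3 additional charges → +$10,500. Combined base = $467,000.
Net percentage adjustment: −35% +25% +50% = +40%. $467,000 × 1.4 = $653,800.
Defendant is a documented gang member (+$12,000 flat): $653,800 + $12,000 = $665,800.
Result $665,800 exceeds the maximum of $275,000; bail is capped at $275,000.
$275,000 is at or above the $9,500 minimum.

$275,000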